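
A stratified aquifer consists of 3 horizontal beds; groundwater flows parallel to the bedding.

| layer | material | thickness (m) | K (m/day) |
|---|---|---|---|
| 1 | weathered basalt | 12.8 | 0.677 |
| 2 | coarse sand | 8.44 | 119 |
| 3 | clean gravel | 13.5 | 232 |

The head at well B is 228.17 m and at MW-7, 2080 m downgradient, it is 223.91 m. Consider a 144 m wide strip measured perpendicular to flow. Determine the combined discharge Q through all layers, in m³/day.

1220

Flow is parallel to layering, so each bed carries its own Darcy discharge and the transmissivities add.
Σ(K_i·b_i) = 0.677×12.8 + 119×8.44 + 232×13.5 = 4145 m²/day.
Hydraulic gradient i = (228.17 − 223.91) / 2080 = 4.26 / 2080 = 0.002048.
Q = Σ(K_i·b_i) · W · i = 4145 × 144 × 0.002048 = 1222 m³/day.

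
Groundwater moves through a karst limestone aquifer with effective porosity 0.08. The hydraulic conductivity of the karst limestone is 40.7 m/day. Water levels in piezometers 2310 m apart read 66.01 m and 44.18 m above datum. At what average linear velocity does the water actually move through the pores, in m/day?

Hydraulic gradient i = (66.01 − 44.18) / 2310 = 21.83 / 2310 = 0.009450.
Darcy flux q = K · i = 40.70 × 0.009450 = 0.3846 m/day.
Seepage velocity v = q / n_e = 0.3846 / 0.08 = 4.808 m/day.

4.81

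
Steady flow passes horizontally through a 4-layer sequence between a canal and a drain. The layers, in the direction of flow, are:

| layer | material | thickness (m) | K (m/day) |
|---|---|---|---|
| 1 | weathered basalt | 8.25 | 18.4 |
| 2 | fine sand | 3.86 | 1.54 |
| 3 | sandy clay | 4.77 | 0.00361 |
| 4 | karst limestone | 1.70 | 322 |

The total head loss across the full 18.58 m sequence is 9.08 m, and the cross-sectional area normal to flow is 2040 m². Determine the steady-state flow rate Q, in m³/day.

14.0

Flow is perpendicular to layering, so the layers act in series and the equivalent K is the thickness-weighted harmonic mean.
Total thickness L = 8.25 + 3.86 + 4.77 + 1.70 = 18.58 m.
Σ(b_i/K_i) = 8.25/18.4 + 3.86/1.54 + 4.77/0.00361 + 1.70/322 = 1324 d.
K_eq = L / Σ(b_i/K_i) = 18.58 / 1324 = 0.01403 m/day.
Q = K_eq · A · (Δh/L) = 0.01403 × 2040 × (9.08/18.58) = 13.99 m³/day.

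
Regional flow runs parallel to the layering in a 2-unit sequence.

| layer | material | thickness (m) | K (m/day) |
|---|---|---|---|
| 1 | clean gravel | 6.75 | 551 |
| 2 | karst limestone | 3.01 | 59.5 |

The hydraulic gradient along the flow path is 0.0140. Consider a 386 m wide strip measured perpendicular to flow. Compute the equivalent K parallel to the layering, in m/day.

Flow is parallel to layering, so each bed carries its own Darcy discharge and the transmissivities add.
Σ(K_i·b_i) = 551×6.75 + 59.5×3.01 = 3898 m²/day.
Total thickness b = 9.760 m, so K_eq = Σ(K_i·b_i)/b = 399.4 m/day.

399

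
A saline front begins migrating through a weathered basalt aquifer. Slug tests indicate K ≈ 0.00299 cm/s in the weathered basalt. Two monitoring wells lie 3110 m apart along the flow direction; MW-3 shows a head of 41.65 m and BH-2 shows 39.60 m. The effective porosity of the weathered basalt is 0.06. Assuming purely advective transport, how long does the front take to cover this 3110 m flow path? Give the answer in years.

Convert K: 0.00299 cm/s × 864 = 2.583 m/day.
Hydraulic gradient i = (41.65 − 39.60) / 3110 = 2.05 / 3110 = 0.0006592.
Darcy flux q = K · i = 2.583 × 0.0006592 = 0.001703 m/day.
Seepage velocity v = q / n_e = 0.001703 / 0.06 = 0.02838 m/day.
Travel time t = L / v = 3110 / 0.02838 = 1.096e+05 days = 300.0 years.

300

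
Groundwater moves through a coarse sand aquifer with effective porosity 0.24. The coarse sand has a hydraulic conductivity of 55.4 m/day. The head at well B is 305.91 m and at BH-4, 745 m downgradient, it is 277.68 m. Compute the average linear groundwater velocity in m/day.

8.75

Hydraulic gradient i = (305.91 − 277.68) / 745 = 28.23 / 745 = 0.03789.
Darcy flux q = K · i = 55.40 × 0.03789 = 2.099 m/day.
Seepage velocity v = q / n_e = 2.099 / 0.24 = 8.747 m/day.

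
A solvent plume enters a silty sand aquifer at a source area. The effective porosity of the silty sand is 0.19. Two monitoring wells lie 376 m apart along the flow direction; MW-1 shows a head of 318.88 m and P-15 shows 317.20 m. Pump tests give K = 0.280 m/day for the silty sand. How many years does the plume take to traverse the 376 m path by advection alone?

156

Hydraulic gradient i = (318.88 − 317.20) / 376 = 1.68 / 376 = 0.004468.
Darcy flux q = K · i = 0.2800 × 0.004468 = 0.001251 m/day.
Seepage velocity v = q / n_e = 0.001251 / 0.19 = 0.006585 m/day.
Travel time t = L / v = 376 / 0.006585 = 57103 days = 156.3 years.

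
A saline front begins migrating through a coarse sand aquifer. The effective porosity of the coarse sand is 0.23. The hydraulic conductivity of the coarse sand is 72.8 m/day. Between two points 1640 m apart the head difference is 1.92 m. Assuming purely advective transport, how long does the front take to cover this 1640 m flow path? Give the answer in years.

Hydraulic gradient i = Δh / L = 1.92 / 1640 = 0.001171.
Darcy flux q = K · i = 72.80 × 0.001171 = 0.08523 m/day.
Seepage velocity v = q / n_e = 0.08523 / 0.23 = 0.3706 m/day.
Travel time t = L / v = 1640 / 0.3706 = 4426 days = 12.12 years.

12.1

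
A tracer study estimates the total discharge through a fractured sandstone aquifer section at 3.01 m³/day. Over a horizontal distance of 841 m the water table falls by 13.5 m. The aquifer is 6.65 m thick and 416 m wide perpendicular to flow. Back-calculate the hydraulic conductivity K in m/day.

Cross-sectional area A = 416 × 6.65 = 2766 m².
Hydraulic gradient i = Δh / L = 13.5 / 841 = 0.01605.
From Q = K·A·i, K = Q / (A·i) = 3.01 / (2766 × 0.01605) = 0.06778 m/day.

0.0678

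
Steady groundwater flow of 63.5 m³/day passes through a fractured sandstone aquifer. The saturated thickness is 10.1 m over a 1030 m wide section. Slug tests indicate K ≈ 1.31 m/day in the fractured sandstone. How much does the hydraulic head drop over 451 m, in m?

2.10

Cross-sectional area A = 1030 × 10.1 = 10403 m².
From Q = K·A·i, i = Q / (K·A) = 63.5 / (1.310 × 10403) = 0.004660.
Head loss Δh = i · L = 0.004660 × 451 = 2.101 m.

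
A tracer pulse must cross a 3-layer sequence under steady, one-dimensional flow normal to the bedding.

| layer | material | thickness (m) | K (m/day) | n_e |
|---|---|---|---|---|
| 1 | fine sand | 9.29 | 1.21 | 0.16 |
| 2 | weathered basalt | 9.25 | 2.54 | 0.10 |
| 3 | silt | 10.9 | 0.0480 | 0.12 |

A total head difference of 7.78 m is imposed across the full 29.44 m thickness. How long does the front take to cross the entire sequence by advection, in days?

114

With flow normal to the layers, continuity requires the same specific discharge q through every layer.
Σ(b_i/K_i) = 9.29/1.21 + 9.25/2.54 + 10.9/0.0480 = 238.4 d.
q = Δh / Σ(b_i/K_i) = 7.78 / 238.4 = 0.03263 m/day.
In each layer the seepage velocity is v_i = q/n_i, so the layer transit time is t_i = b_i·n_i / q:
  layer 1 (fine sand): t_1 = 9.29 × 0.16 / 0.03263 = 45.55 d
  layer 2 (weathered basalt): t_2 = 9.25 × 0.10 / 0.03263 = 28.34 d
  layer 3 (silt): t_3 = 10.9 × 0.12 / 0.03263 = 40.08 d
Total t = Σ t_i = 114.0 days.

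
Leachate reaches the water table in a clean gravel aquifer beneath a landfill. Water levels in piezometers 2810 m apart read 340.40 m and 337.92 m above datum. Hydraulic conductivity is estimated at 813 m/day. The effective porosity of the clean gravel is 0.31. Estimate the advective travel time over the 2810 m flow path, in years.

Hydraulic gradient i = (340.40 − 337.92) / 2810 = 2.48 / 2810 = 0.0008826.
Darcy flux q = K · i = 813.0 × 0.0008826 = 0.7175 m/day.
Seepage velocity v = q / n_e = 0.7175 / 0.31 = 2.315 m/day.
Travel time t = L / v = 2810 / 2.315 = 1214 days = 3.324 years.

3.32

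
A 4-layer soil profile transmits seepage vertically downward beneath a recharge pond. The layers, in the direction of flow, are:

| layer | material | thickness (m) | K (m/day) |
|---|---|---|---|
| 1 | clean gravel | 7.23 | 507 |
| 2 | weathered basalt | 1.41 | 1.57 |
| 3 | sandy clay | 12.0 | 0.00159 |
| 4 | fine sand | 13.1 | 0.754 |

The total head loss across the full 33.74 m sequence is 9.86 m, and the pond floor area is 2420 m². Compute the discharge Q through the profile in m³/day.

3.15

Flow is perpendicular to layering, so the layers act in series and the equivalent K is the thickness-weighted harmonic mean.
Total thickness L = 7.23 + 1.41 + 12.0 + 13.1 = 33.74 m.
Σ(b_i/K_i) = 7.23/507 + 1.41/1.57 + 12.0/0.00159 + 13.1/0.754 = 7565 d.
K_eq = L / Σ(b_i/K_i) = 33.74 / 7565 = 0.004460 m/day.
Q = K_eq · A · (Δh/L) = 0.004460 × 2420 × (9.86/33.74) = 3.154 m³/day.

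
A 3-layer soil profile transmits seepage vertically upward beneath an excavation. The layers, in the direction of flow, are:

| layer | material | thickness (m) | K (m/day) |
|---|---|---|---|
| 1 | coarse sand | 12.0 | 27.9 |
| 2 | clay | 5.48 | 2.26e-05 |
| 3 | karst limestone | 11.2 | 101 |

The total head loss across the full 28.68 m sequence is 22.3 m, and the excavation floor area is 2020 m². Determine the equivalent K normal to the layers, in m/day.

Flow is perpendicular to layering, so the layers act in series and the equivalent K is the thickness-weighted harmonic mean.
Total thickness L = 12.0 + 5.48 + 11.2 = 28.68 m.
Σ(b_i/K_i) = 12.0/27.9 + 5.48/2.26e-05 + 11.2/101 = 2.425e+05 d.
K_eq = L / Σ(b_i/K_i) = 28.68 / 2.425e+05 = 0.0001183 m/day.

0.000118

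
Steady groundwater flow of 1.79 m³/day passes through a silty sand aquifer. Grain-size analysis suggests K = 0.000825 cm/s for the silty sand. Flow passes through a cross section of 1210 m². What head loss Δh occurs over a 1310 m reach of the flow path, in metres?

2.72

Convert K: 0.000825 cm/s × 864 = 0.7128 m/day.
From Q = K·A·i, i = Q / (K·A) = 1.79 / (0.7128 × 1210) = 0.002075.
Head loss Δh = i · L = 0.002075 × 1310 = 2.719 m.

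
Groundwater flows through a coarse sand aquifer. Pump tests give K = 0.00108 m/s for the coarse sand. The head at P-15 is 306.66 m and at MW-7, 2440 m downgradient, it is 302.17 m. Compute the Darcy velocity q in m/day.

Convert K: 0.00108 m/s × 86400 = 93.31 m/day.
Hydraulic gradient i = (306.66 − 302.17) / 2440 = 4.49 / 2440 = 0.001840.
Specific discharge q = K · i = 93.31 × 0.001840 = 0.1717 m/day.

0.172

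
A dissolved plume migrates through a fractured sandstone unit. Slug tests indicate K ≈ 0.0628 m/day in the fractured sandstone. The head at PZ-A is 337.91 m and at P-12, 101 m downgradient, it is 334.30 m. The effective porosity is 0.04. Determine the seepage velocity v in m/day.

0.0561

Hydraulic gradient i = (337.91 − 334.30) / 101 = 3.61 / 101 = 0.03574.
Darcy flux q = K · i = 0.06280 × 0.03574 = 0.002245 m/day.
Seepage velocity v = q / n_e = 0.002245 / 0.04 = 0.05612 m/day.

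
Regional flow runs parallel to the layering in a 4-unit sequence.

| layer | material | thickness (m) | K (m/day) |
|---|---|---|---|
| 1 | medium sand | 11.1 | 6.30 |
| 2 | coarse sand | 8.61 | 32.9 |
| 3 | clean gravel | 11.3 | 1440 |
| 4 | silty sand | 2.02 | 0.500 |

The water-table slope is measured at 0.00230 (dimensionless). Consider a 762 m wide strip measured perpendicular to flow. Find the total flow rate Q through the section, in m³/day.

Flow is parallel to layering, so each bed carries its own Darcy discharge and the transmissivities add.
Σ(K_i·b_i) = 6.30×11.1 + 32.9×8.61 + 1440×11.3 + 0.500×2.02 = 16626 m²/day.
Hydraulic gradient i = 0.00230.
Q = Σ(K_i·b_i) · W · i = 16626 × 762 × 0.002300 = 29139 m³/day.

29100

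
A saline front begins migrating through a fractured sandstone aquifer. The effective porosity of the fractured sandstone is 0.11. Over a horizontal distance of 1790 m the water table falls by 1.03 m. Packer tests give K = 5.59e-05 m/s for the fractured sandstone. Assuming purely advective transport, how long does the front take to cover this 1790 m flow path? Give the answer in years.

Convert K: 5.59e-05 m/s × 86400 = 4.830 m/day.
Hydraulic gradient i = Δh / L = 1.03 / 1790 = 0.0005754.
Darcy flux q = K · i = 4.830 × 0.0005754 = 0.002779 m/day.
Seepage velocity v = q / n_e = 0.002779 / 0.11 = 0.02526 m/day.
Travel time t = L / v = 1790 / 0.02526 = 70849 days = 194.0 years.

194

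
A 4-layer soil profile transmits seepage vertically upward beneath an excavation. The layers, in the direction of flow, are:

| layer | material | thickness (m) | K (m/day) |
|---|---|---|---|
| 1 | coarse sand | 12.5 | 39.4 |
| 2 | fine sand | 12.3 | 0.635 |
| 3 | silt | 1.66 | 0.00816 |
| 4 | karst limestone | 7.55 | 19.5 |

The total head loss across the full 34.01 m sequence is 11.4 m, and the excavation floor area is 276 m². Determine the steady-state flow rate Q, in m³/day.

14.1

Flow is perpendicular to layering, so the layers act in series and the equivalent K is the thickness-weighted harmonic mean.
Total thickness L = 12.5 + 12.3 + 1.66 + 7.55 = 34.01 m.
Σ(b_i/K_i) = 12.5/39.4 + 12.3/0.635 + 1.66/0.00816 + 7.55/19.5 = 223.5 d.
K_eq = L / Σ(b_i/K_i) = 34.01 / 223.5 = 0.1522 m/day.
Q = K_eq · A · (Δh/L) = 0.1522 × 276 × (11.4/34.01) = 14.08 m³/day.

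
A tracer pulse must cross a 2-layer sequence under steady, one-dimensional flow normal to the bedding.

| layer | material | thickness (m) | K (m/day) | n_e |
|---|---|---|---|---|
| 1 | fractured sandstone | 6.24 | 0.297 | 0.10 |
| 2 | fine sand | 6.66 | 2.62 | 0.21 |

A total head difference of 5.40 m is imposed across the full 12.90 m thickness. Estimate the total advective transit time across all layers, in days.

With flow normal to the layers, continuity requires the same specific discharge q through every layer.
Σ(b_i/K_i) = 6.24/0.297 + 6.66/2.62 = 23.55 d.
q = Δh / Σ(b_i/K_i) = 5.40 / 23.55 = 0.2293 m/day.
In each layer the seepage velocity is v_i = q/n_i, so the layer transit time is t_i = b_i·n_i / q:
  layer 1 (fractured sandstone): t_1 = 6.24 × 0.10 / 0.2293 = 2.722 d
  layer 2 (fine sand): t_2 = 6.66 × 0.21 / 0.2293 = 6.100 d
Total t = Σ t_i = 8.822 days.

8.82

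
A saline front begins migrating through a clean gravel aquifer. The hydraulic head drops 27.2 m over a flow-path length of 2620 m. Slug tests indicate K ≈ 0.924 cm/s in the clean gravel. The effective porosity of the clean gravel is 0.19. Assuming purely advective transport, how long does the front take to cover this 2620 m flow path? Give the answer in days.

60.1

Convert K: 0.924 cm/s × 864 = 798.3 m/day.
Hydraulic gradient i = Δh / L = 27.2 / 2620 = 0.01038.
Darcy flux q = K · i = 798.3 × 0.01038 = 8.288 m/day.
Seepage velocity v = q / n_e = 8.288 / 0.19 = 43.62 m/day.
Travel time t = L / v = 2620 / 43.62 = 60.06 days.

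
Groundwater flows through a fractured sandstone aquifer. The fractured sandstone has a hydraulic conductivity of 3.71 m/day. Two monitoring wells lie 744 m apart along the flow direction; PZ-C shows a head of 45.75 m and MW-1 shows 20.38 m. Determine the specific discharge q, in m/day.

Hydraulic gradient i = (45.75 − 20.38) / 744 = 25.37 / 744 = 0.03410.
Specific discharge q = K · i = 3.710 × 0.03410 = 0.1265 m/day.

0.127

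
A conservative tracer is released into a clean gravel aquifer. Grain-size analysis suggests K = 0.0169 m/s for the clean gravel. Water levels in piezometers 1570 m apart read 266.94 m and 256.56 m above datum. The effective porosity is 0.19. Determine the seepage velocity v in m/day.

Convert K: 0.0169 m/s × 86400 = 1460 m/day.
Hydraulic gradient i = (266.94 − 256.56) / 1570 = 10.38 / 1570 = 0.006611.
Darcy flux q = K · i = 1460 × 0.006611 = 9.654 m/day.
Seepage velocity v = q / n_e = 9.654 / 0.19 = 50.81 m/day.

50.8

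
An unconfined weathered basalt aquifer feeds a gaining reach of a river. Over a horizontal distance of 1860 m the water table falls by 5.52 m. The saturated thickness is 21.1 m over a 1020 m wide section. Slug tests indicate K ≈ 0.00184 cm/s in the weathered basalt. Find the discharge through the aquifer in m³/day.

102

Convert K: 0.00184 cm/s × 864 = 1.590 m/day.
Cross-sectional area A = 1020 × 21.1 = 21522 m².
Hydraulic gradient i = Δh / L = 5.52 / 1860 = 0.002968.
Darcy's law: Q = K · A · i = 1.590 × 21522 × 0.002968 = 101.5 m³/day.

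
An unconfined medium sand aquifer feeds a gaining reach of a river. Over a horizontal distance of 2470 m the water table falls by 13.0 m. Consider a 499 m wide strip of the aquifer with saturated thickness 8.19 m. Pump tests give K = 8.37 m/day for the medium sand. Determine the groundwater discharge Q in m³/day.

180

Cross-sectional area A = 499 × 8.19 = 4087 m².
Hydraulic gradient i = Δh / L = 13.0 / 2470 = 0.005263.
Darcy's law: Q = K · A · i = 8.370 × 4087 × 0.005263 = 180.0 m³/day.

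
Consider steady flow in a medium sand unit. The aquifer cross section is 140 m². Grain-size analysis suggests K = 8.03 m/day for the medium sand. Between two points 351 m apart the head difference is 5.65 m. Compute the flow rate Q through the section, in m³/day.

18.1

Hydraulic gradient i = Δh / L = 5.65 / 351 = 0.01610.
Darcy's law: Q = K · A · i = 8.030 × 140.0 × 0.01610 = 18.10 m³/day.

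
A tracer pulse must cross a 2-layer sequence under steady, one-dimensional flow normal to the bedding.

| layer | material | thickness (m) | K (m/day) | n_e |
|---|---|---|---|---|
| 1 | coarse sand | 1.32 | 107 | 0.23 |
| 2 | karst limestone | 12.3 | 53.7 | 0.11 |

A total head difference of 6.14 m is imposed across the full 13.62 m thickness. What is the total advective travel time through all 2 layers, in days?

0.0651

With flow normal to the layers, continuity requires the same specific discharge q through every layer.
Σ(b_i/K_i) = 1.32/107 + 12.3/53.7 = 0.2414 d.
q = Δh / Σ(b_i/K_i) = 6.14 / 0.2414 = 25.44 m/day.
In each layer the seepage velocity is v_i = q/n_i, so the layer transit time is t_i = b_i·n_i / q:
  layer 1 (coarse sand): t_1 = 1.32 × 0.23 / 25.44 = 0.01194 d
  layer 2 (karst limestone): t_2 = 12.3 × 0.11 / 25.44 = 0.05319 d
Total t = Σ t_i = 0.06513 days.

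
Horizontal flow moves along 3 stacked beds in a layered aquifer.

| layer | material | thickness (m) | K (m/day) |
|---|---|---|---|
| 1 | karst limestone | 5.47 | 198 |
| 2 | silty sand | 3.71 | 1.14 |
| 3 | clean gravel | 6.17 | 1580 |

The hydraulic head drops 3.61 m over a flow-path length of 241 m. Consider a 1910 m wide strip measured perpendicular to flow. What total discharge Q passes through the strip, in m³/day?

310000

Flow is parallel to layering, so each bed carries its own Darcy discharge and the transmissivities add.
Σ(K_i·b_i) = 198×5.47 + 1.14×3.71 + 1580×6.17 = 10836 m²/day.
Hydraulic gradient i = Δh / L = 3.61 / 241 = 0.01498.
Q = Σ(K_i·b_i) · W · i = 10836 × 1910 × 0.01498 = 3.100e+05 m³/day.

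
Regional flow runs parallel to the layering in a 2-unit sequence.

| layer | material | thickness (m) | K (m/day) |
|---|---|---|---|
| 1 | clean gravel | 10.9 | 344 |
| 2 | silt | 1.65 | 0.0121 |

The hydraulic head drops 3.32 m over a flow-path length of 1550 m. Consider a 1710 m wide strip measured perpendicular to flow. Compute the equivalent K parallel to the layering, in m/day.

Flow is parallel to layering, so each bed carries its own Darcy discharge and the transmissivities add.
Σ(K_i·b_i) = 344×10.9 + 0.0121×1.65 = 3750 m²/day.
Total thickness b = 12.55 m, so K_eq = Σ(K_i·b_i)/b = 298.8 m/day.

299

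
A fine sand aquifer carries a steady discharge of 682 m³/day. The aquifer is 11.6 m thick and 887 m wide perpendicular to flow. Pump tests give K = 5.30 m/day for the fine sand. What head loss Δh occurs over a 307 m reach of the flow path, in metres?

3.84

Cross-sectional area A = 887 × 11.6 = 10289 m².
From Q = K·A·i, i = Q / (K·A) = 682 / (5.300 × 10289) = 0.01251.
Head loss Δh = i · L = 0.01251 × 307 = 3.839 m.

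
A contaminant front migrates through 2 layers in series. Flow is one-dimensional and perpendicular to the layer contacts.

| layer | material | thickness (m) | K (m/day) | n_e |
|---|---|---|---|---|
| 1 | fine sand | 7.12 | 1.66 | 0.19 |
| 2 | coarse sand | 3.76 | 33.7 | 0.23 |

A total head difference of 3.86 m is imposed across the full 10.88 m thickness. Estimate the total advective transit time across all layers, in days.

With flow normal to the layers, continuity requires the same specific discharge q through every layer.
Σ(b_i/K_i) = 7.12/1.66 + 3.76/33.7 = 4.401 d.
q = Δh / Σ(b_i/K_i) = 3.86 / 4.401 = 0.8771 m/day.
In each layer the seepage velocity is v_i = q/n_i, so the layer transit time is t_i = b_i·n_i / q:
  layer 1 (fine sand): t_1 = 7.12 × 0.19 / 0.8771 = 1.542 d
  layer 2 (coarse sand): t_2 = 3.76 × 0.23 / 0.8771 = 0.9859 d
Total t = Σ t_i = 2.528 days.

2.53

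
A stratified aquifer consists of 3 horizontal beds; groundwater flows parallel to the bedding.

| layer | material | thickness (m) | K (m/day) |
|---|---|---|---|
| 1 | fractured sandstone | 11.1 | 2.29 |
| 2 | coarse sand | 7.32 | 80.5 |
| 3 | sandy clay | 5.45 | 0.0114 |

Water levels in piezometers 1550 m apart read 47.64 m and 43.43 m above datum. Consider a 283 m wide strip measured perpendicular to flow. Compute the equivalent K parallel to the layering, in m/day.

Flow is parallel to layering, so each bed carries its own Darcy discharge and the transmissivities add.
Σ(K_i·b_i) = 2.29×11.1 + 80.5×7.32 + 0.0114×5.45 = 614.7 m²/day.
Total thickness b = 23.87 m, so K_eq = Σ(K_i·b_i)/b = 25.75 m/day.

25.8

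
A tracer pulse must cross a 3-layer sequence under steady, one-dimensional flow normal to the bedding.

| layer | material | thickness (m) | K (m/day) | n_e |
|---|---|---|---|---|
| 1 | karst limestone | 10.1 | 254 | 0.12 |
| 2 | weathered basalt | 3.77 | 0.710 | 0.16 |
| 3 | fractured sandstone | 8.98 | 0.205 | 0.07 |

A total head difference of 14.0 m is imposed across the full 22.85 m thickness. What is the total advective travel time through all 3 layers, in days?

With flow normal to the layers, continuity requires the same specific discharge q through every layer.
Σ(b_i/K_i) = 10.1/254 + 3.77/0.710 + 8.98/0.205 = 49.15 d.
q = Δh / Σ(b_i/K_i) = 14.0 / 49.15 = 0.2848 m/day.
In each layer the seepage velocity is v_i = q/n_i, so the layer transit time is t_i = b_i·n_i / q:
  layer 1 (karst limestone): t_1 = 10.1 × 0.12 / 0.2848 = 4.255 d
  layer 2 (weathered basalt): t_2 = 3.77 × 0.16 / 0.2848 = 2.118 d
  layer 3 (fractured sandstone): t_3 = 8.98 × 0.07 / 0.2848 = 2.207 d
Total t = Σ t_i = 8.580 days.

8.58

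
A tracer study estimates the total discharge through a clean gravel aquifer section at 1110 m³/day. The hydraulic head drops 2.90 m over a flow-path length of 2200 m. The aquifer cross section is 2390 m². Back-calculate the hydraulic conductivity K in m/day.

352

Hydraulic gradient i = Δh / L = 2.90 / 2200 = 0.001318.
From Q = K·A·i, K = Q / (A·i) = 1110 / (2390 × 0.001318) = 352.3 m/day.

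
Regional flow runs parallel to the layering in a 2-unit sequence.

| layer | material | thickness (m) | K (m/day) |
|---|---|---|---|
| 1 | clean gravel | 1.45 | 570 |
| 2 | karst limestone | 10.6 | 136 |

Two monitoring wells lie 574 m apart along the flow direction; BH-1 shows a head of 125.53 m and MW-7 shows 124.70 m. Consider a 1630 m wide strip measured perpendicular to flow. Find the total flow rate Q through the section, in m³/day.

5350

Flow is parallel to layering, so each bed carries its own Darcy discharge and the transmissivities add.
Σ(K_i·b_i) = 570×1.45 + 136×10.6 = 2268 m²/day.
Hydraulic gradient i = (125.53 − 124.70) / 574 = 0.83 / 574 = 0.001446.
Q = Σ(K_i·b_i) · W · i = 2268 × 1630 × 0.001446 = 5346 m³/day.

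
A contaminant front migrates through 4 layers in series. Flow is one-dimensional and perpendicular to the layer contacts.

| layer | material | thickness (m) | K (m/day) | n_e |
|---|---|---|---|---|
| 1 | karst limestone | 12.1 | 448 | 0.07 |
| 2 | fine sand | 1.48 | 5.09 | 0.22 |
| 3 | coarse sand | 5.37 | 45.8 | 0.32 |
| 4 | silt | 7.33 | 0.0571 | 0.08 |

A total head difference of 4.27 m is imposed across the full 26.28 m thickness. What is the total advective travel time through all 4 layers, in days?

With flow normal to the layers, continuity requires the same specific discharge q through every layer.
Σ(b_i/K_i) = 12.1/448 + 1.48/5.09 + 5.37/45.8 + 7.33/0.0571 = 128.8 d.
q = Δh / Σ(b_i/K_i) = 4.27 / 128.8 = 0.03315 m/day.
In each layer the seepage velocity is v_i = q/n_i, so the layer transit time is t_i = b_i·n_i / q:
  layer 1 (karst limestone): t_1 = 12.1 × 0.07 / 0.03315 = 25.55 d
  layer 2 (fine sand): t_2 = 1.48 × 0.22 / 0.03315 = 9.822 d
  layer 3 (coarse sand): t_3 = 5.37 × 0.32 / 0.03315 = 51.84 d
  layer 4 (silt): t_4 = 7.33 × 0.08 / 0.03315 = 17.69 d
Total t = Σ t_i = 104.9 days.

105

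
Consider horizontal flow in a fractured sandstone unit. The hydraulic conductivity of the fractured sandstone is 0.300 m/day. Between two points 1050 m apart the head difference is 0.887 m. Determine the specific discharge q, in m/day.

0.000253

Hydraulic gradient i = Δh / L = 0.887 / 1050 = 0.0008448.
Specific discharge q = K · i = 0.3000 × 0.0008448 = 0.0002534 m/day.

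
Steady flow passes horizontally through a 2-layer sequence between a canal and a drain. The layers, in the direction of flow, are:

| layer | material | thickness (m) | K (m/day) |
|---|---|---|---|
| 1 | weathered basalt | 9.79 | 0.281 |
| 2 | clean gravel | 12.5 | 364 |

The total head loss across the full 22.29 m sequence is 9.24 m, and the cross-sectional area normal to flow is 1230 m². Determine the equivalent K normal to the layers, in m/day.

0.639

Flow is perpendicular to layering, so the layers act in series and the equivalent K is the thickness-weighted harmonic mean.
Total thickness L = 9.79 + 12.5 = 22.29 m.
Σ(b_i/K_i) = 9.79/0.281 + 12.5/364 = 34.87 d.
K_eq = L / Σ(b_i/K_i) = 22.29 / 34.87 = 0.6392 m/day.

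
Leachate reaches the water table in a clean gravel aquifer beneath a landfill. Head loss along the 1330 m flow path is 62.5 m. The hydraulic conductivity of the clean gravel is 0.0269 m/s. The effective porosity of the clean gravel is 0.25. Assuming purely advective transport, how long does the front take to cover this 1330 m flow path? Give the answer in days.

3.04

Convert K: 0.0269 m/s × 86400 = 2324 m/day.
Hydraulic gradient i = Δh / L = 62.5 / 1330 = 0.04699.
Darcy flux q = K · i = 2324 × 0.04699 = 109.2 m/day.
Seepage velocity v = q / n_e = 109.2 / 0.25 = 436.9 m/day.
Travel time t = L / v = 1330 / 436.9 = 3.044 days.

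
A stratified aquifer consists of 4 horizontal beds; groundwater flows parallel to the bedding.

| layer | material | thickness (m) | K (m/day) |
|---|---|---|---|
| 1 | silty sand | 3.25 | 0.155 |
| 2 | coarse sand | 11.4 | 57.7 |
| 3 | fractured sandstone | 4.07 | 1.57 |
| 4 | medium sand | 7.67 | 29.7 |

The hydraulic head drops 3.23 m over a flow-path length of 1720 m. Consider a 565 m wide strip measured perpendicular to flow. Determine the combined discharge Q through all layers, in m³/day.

947

Flow is parallel to layering, so each bed carries its own Darcy discharge and the transmissivities add.
Σ(K_i·b_i) = 0.155×3.25 + 57.7×11.4 + 1.57×4.07 + 29.7×7.67 = 892.5 m²/day.
Hydraulic gradient i = Δh / L = 3.23 / 1720 = 0.001878.
Q = Σ(K_i·b_i) · W · i = 892.5 × 565 × 0.001878 = 946.9 m³/day.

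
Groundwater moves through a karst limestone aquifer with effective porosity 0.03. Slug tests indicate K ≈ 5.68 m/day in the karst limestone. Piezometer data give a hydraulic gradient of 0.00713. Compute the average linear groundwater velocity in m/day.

Hydraulic gradient i = 0.00713.
Darcy flux q = K · i = 5.680 × 0.007130 = 0.04050 m/day.
Seepage velocity v = q / n_e = 0.04050 / 0.03 = 1.350 m/day.

1.35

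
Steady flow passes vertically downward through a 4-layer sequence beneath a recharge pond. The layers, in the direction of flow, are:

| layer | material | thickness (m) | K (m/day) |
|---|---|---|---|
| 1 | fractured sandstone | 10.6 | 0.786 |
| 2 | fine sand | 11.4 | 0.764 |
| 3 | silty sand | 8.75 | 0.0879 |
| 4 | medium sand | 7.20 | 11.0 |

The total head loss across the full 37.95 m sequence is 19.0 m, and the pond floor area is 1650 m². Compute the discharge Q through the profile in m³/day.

Flow is perpendicular to layering, so the layers act in series and the equivalent K is the thickness-weighted harmonic mean.
Total thickness L = 10.6 + 11.4 + 8.75 + 7.20 = 37.95 m.
Σ(b_i/K_i) = 10.6/0.786 + 11.4/0.764 + 8.75/0.0879 + 7.20/11.0 = 128.6 d.
K_eq = L / Σ(b_i/K_i) = 37.95 / 128.6 = 0.2951 m/day.
Q = K_eq · A · (Δh/L) = 0.2951 × 1650 × (19.0/37.95) = 243.8 m³/day.

244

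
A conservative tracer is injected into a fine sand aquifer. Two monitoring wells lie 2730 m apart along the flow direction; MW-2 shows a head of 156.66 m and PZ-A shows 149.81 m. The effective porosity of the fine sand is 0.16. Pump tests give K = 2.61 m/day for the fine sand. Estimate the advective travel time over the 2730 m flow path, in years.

183

Hydraulic gradient i = (156.66 − 149.81) / 2730 = 6.85 / 2730 = 0.002509.
Darcy flux q = K · i = 2.610 × 0.002509 = 0.006549 m/day.
Seepage velocity v = q / n_e = 0.006549 / 0.16 = 0.04093 m/day.
Travel time t = L / v = 2730 / 0.04093 = 66698 days = 182.6 years.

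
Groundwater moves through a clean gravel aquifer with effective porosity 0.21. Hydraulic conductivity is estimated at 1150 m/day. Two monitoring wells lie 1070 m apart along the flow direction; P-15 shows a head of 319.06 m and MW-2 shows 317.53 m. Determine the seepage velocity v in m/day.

7.83

Hydraulic gradient i = (319.06 − 317.53) / 1070 = 1.53 / 1070 = 0.001430.
Darcy flux q = K · i = 1150 × 0.001430 = 1.644 m/day.
Seepage velocity v = q / n_e = 1.644 / 0.21 = 7.830 m/day.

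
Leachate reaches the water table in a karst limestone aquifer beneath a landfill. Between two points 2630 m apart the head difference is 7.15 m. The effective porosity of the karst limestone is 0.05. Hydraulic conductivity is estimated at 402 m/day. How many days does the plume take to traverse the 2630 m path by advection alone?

Hydraulic gradient i = Δh / L = 7.15 / 2630 = 0.002719.
Darcy flux q = K · i = 402.0 × 0.002719 = 1.093 m/day.
Seepage velocity v = q / n_e = 1.093 / 0.05 = 21.86 m/day.
Travel time t = L / v = 2630 / 21.86 = 120.3 days.

120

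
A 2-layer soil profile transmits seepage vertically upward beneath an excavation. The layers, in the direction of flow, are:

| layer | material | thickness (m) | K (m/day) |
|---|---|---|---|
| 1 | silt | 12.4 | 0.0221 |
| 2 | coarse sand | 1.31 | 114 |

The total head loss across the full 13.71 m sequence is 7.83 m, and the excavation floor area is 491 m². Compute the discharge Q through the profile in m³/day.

Flow is perpendicular to layering, so the layers act in series and the equivalent K is the thickness-weighted harmonic mean.
Total thickness L = 12.4 + 1.31 = 13.71 m.
Σ(b_i/K_i) = 12.4/0.0221 + 1.31/114 = 561.1 d.
K_eq = L / Σ(b_i/K_i) = 13.71 / 561.1 = 0.02443 m/day.
Q = K_eq · A · (Δh/L) = 0.02443 × 491 × (7.83/13.71) = 6.852 m³/day.

6.85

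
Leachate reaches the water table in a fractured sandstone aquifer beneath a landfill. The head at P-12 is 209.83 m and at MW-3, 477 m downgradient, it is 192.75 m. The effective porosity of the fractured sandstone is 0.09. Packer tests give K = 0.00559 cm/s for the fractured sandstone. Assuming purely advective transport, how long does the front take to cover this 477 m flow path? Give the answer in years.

Convert K: 0.00559 cm/s × 864 = 4.830 m/day.
Hydraulic gradient i = (209.83 − 192.75) / 477 = 17.08 / 477 = 0.03581.
Darcy flux q = K · i = 4.830 × 0.03581 = 0.1729 m/day.
Seepage velocity v = q / n_e = 0.1729 / 0.09 = 1.922 m/day.
Travel time t = L / v = 477 / 1.922 = 248.2 days = 0.6796 years.

0.680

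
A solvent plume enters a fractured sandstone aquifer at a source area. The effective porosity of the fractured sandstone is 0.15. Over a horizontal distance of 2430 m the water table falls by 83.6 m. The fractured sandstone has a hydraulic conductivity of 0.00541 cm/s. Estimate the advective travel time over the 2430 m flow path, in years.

Convert K: 0.00541 cm/s × 864 = 4.674 m/day.
Hydraulic gradient i = Δh / L = 83.6 / 2430 = 0.03440.
Darcy flux q = K · i = 4.674 × 0.03440 = 0.1608 m/day.
Seepage velocity v = q / n_e = 0.1608 / 0.15 = 1.072 m/day.
Travel time t = L / v = 2430 / 1.072 = 2267 days = 6.206 years.

6.21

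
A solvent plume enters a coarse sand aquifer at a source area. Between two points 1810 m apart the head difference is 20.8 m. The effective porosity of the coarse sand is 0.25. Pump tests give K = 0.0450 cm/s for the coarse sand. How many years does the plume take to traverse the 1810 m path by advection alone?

2.77

Convert K: 0.0450 cm/s × 864 = 38.88 m/day.
Hydraulic gradient i = Δh / L = 20.8 / 1810 = 0.01149.
Darcy flux q = K · i = 38.88 × 0.01149 = 0.4468 m/day.
Seepage velocity v = q / n_e = 0.4468 / 0.25 = 1.787 m/day.
Travel time t = L / v = 1810 / 1.787 = 1013 days = 2.773 years.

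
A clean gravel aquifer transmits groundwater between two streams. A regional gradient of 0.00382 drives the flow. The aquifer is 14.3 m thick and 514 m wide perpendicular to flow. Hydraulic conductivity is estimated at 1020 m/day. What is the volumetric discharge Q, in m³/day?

Cross-sectional area A = 514 × 14.3 = 7350 m².
Hydraulic gradient i = 0.00382.
Darcy's law: Q = K · A · i = 1020 × 7350 × 0.003820 = 28639 m³/day.

28600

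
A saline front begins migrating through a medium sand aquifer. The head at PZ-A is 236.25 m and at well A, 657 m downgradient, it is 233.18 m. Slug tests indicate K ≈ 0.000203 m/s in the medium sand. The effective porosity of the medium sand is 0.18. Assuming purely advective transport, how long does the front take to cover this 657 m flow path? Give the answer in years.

Convert K: 0.000203 m/s × 86400 = 17.54 m/day.
Hydraulic gradient i = (236.25 − 233.18) / 657 = 3.07 / 657 = 0.004673.
Darcy flux q = K · i = 17.54 × 0.004673 = 0.08196 m/day.
Seepage velocity v = q / n_e = 0.08196 / 0.18 = 0.4553 m/day.
Travel time t = L / v = 657 / 0.4553 = 1443 days = 3.951 years.

3.95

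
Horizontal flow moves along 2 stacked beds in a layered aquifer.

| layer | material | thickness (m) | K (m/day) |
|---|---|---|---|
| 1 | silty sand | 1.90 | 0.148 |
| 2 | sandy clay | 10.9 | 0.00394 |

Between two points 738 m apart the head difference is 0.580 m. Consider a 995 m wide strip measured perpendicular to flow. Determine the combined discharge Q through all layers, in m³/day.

0.253

Flow is parallel to layering, so each bed carries its own Darcy discharge and the transmissivities add.
Σ(K_i·b_i) = 0.148×1.90 + 0.00394×10.9 = 0.3241 m²/day.
Hydraulic gradient i = Δh / L = 0.580 / 738 = 0.0007859.
Q = Σ(K_i·b_i) · W · i = 0.3241 × 995 × 0.0007859 = 0.2535 m³/day.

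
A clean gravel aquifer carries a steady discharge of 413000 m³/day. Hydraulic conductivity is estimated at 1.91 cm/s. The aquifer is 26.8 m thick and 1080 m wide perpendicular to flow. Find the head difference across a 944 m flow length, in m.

8.16

Convert K: 1.91 cm/s × 864 = 1650 m/day.
Cross-sectional area A = 1080 × 26.8 = 28944 m².
From Q = K·A·i, i = Q / (K·A) = 413000 / (1650 × 28944) = 0.008647.
Head loss Δh = i · L = 0.008647 × 944 = 8.162 m.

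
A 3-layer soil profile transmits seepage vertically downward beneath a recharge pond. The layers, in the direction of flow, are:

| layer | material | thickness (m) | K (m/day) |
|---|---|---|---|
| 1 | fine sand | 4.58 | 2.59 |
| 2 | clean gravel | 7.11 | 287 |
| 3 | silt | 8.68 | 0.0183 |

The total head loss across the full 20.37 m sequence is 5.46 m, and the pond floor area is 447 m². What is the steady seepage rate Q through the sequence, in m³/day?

5.13

Flow is perpendicular to layering, so the layers act in series and the equivalent K is the thickness-weighted harmonic mean.
Total thickness L = 4.58 + 7.11 + 8.68 = 20.37 m.
Σ(b_i/K_i) = 4.58/2.59 + 7.11/287 + 8.68/0.0183 = 476.1 d.
K_eq = L / Σ(b_i/K_i) = 20.37 / 476.1 = 0.04278 m/day.
Q = K_eq · A · (Δh/L) = 0.04278 × 447 × (5.46/20.37) = 5.126 m³/day.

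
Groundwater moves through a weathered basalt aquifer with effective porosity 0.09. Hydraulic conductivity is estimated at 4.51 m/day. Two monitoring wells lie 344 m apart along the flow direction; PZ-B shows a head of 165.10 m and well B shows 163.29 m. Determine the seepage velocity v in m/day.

0.264

Hydraulic gradient i = (165.10 − 163.29) / 344 = 1.81 / 344 = 0.005262.
Darcy flux q = K · i = 4.510 × 0.005262 = 0.02373 m/day.
Seepage velocity v = q / n_e = 0.02373 / 0.09 = 0.2637 m/day.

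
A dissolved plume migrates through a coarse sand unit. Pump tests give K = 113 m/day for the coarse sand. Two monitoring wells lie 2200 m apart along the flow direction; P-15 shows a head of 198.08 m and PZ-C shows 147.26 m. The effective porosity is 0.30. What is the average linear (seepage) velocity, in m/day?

8.70

Hydraulic gradient i = (198.08 − 147.26) / 2200 = 50.82 / 2200 = 0.02310.
Darcy flux q = K · i = 113.0 × 0.02310 = 2.610 m/day.
Seepage velocity v = q / n_e = 2.610 / 0.30 = 8.701 m/day.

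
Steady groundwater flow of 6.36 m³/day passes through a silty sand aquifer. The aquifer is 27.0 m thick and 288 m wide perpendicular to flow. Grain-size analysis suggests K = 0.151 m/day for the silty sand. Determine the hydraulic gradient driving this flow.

Cross-sectional area A = 288 × 27.0 = 7776 m².
From Q = K·A·i, i = Q / (K·A) = 6.36 / (0.1510 × 7776) = 0.005417.

0.00542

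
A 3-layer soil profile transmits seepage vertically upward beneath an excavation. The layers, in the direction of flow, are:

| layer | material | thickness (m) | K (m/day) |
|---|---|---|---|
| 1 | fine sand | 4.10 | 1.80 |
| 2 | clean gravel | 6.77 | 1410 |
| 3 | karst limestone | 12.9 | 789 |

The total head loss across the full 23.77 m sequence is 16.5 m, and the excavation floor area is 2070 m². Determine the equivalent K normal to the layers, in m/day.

10.3

Flow is perpendicular to layering, so the layers act in series and the equivalent K is the thickness-weighted harmonic mean.
Total thickness L = 4.10 + 6.77 + 12.9 = 23.77 m.
Σ(b_i/K_i) = 4.10/1.80 + 6.77/1410 + 12.9/789 = 2.299 d.
K_eq = L / Σ(b_i/K_i) = 23.77 / 2.299 = 10.34 m/day.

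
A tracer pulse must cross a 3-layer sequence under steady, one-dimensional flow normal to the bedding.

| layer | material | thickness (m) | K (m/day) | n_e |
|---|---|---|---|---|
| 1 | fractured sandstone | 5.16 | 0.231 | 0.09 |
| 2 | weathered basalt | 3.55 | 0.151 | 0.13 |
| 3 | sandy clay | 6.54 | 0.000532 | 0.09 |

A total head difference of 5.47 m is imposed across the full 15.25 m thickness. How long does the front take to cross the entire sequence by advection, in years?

9.35

With flow normal to the layers, continuity requires the same specific discharge q through every layer.
Σ(b_i/K_i) = 5.16/0.231 + 3.55/0.151 + 6.54/0.000532 = 12339 d.
q = Δh / Σ(b_i/K_i) = 5.47 / 12339 = 0.0004433 m/day.
In each layer the seepage velocity is v_i = q/n_i, so the layer transit time is t_i = b_i·n_i / q:
  layer 1 (fractured sandstone): t_1 = 5.16 × 0.09 / 0.0004433 = 1048 d
  layer 2 (weathered basalt): t_2 = 3.55 × 0.13 / 0.0004433 = 1041 d
  layer 3 (sandy clay): t_3 = 6.54 × 0.09 / 0.0004433 = 1328 d
Total t = Σ t_i = 3416 days = 9.354 years.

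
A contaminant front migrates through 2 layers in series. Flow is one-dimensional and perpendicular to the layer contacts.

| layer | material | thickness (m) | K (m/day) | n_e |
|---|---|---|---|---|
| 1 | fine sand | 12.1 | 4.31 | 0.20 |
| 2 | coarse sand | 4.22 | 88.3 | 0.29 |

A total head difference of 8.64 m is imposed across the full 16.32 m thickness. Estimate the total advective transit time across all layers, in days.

1.20

With flow normal to the layers, continuity requires the same specific discharge q through every layer.
Σ(b_i/K_i) = 12.1/4.31 + 4.22/88.3 = 2.855 d.
q = Δh / Σ(b_i/K_i) = 8.64 / 2.855 = 3.026 m/day.
In each layer the seepage velocity is v_i = q/n_i, so the layer transit time is t_i = b_i·n_i / q:
  layer 1 (fine sand): t_1 = 12.1 × 0.20 / 3.026 = 0.7997 d
  layer 2 (coarse sand): t_2 = 4.22 × 0.29 / 3.026 = 0.4044 d
Total t = Σ t_i = 1.204 days.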